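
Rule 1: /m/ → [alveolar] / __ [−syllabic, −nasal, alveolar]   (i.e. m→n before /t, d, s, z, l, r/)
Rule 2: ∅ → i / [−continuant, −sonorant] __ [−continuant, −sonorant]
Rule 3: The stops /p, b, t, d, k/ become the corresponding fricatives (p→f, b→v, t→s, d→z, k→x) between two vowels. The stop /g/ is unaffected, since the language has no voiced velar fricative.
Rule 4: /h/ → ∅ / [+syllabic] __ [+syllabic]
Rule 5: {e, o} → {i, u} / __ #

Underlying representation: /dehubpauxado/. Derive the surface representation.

Rule 1 (nasal place assimilation): no segment meets the environment; /dehubpauxado/ is unchanged.
Rule 2 (stop-cluster i-epenthesis): /b/ and /p/ form a stop–stop cluster, so [i] is inserted between them. /dehubpauxado/ → dehubipauxado.
Rule 3 (intervocalic spirantization): /b/ is a stop between vowels /u/ and /i/, so it spirantizes to the fricative [v]. /p/ is a stop between vowels /i/ and /a/, so it spirantizes to the fricative [f]. /d/ is a stop between vowels /a/ and /o/, so it spirantizes to the fricative [z]. /dehubipauxado/ → dehuvifauxazo.
Rule 4 (intervocalic h-deletion): /h/ occurs between vowels /e/ and /u/, so it deletes. /dehuvifauxazo/ → deuvifauxazo.
Rule 5 (final vowel raising): /o/ is a mid vowel in word-final position, so it raises to [u]. /deuvifauxazo/ → deuvifauxazu.

deuvifauxazu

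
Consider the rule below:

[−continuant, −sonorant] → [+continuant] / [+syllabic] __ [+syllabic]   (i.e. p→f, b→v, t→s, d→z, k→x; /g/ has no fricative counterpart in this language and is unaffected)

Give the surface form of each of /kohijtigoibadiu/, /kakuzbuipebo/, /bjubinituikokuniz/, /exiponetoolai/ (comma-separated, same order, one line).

kohijtigoivaziu, kaxuzbuifevo, bjuvinisuixoxuniz, exifonesoolai

/kohijtigoibadiu/: /b/ is a stop between vowels /i/ and /a/, so it spirantizes to the fricative [v]. /d/ is a stop between vowels /a/ and /i/, so it spirantizes to the fricative [z]. → [kohijtigoivaziu].
/kakuzbuipebo/: /k/ is a stop between vowels /a/ and /u/, so it spirantizes to the fricative [x]. /p/ is a stop between vowels /i/ and /e/, so it spirantizes to the fricative [f]. /b/ is a stop between vowels /e/ and /o/, so it spirantizes to the fricative [v]. → [kaxuzbuifevo].
/bjubinituikokuniz/: /b/ is a stop between vowels /u/ and /i/, so it spirantizes to the fricative [v]. /t/ is a stop between vowels /i/ and /u/, so it spirantizes to the fricative [s]. /k/ is a stop between vowels /i/ and /o/, so it spirantizes to the fricative [x]. /k/ is a stop between vowels /o/ and /u/, so it spirantizes to the fricative [x]. → [bjuvinisuixoxuniz].
/exiponetoolai/: /p/ is a stop between vowels /i/ and /o/, so it spirantizes to the fricative [f]. /t/ is a stop between vowels /e/ and /o/, so it spirantizes to the fricative [s]. → [exifonesoolai].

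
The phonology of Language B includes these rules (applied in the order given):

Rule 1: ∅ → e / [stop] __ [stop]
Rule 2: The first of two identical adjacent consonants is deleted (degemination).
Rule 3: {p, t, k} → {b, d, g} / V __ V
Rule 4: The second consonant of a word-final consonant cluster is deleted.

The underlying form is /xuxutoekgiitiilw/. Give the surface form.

xuxudoegegiidiil

Rule 1 (stop-cluster e-epenthesis): /k/ and /g/ form a stop–stop cluster, so [e] is inserted between them. /xuxutoekgiitiilw/ → xuxutoekegiitiilw.
Rule 2 (degemination): no segment meets the environment; /xuxutoekegiitiilw/ is unchanged.
Rule 3 (intervocalic voicing): /t/ is a voiceless stop between vowels /u/ and /o/, so it voices to [d]. /k/ is a voiceless stop between vowels /e/ and /e/, so it voices to [g]. /t/ is a voiceless stop between vowels /i/ and /i/, so it voices to [d]. /xuxutoekegiitiilw/ → xuxudoegegiidiilw.
Rule 4 (final cluster simplification): /w/ is the second consonant of a word-final cluster /lw/, so it deletes. /xuxudoegegiidiilw/ → xuxudoegegiidiil.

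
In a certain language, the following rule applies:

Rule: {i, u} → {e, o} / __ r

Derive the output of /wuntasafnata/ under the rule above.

No segment of /wuntasafnata/ meets the structural description of the rule, so the form surfaces unchanged.

wuntasafnata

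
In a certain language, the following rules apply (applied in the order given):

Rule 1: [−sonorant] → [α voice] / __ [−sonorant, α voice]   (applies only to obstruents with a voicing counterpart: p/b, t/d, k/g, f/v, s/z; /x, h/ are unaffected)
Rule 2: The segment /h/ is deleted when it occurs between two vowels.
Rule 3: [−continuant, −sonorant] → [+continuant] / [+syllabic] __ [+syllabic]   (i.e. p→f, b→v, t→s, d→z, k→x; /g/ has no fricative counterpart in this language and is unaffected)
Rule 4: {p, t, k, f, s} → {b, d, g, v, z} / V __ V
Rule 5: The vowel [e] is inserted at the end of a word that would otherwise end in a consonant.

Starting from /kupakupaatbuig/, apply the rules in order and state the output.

kuvaxuvaadbuige

Rule 1 (regressive voicing assimilation): /t/ precedes the voiced obstruent /b/, so it voices to [d] by assimilation. /kupakupaatbuig/ → kupakupaadbuig.
Rule 2 (intervocalic h-deletion): no segment meets the environment; /kupakupaadbuig/ is unchanged.
Rule 3 (intervocalic spirantization): /p/ is a stop between vowels /u/ and /a/, so it spirantizes to the fricative [f]. /k/ is a stop between vowels /a/ and /u/, so it spirantizes to the fricative [x]. /p/ is a stop between vowels /u/ and /a/, so it spirantizes to the fricative [f]. /kupakupaadbuig/ → kufaxufaadbuig.
Rule 4 (intervocalic voicing): /f/ is a voiceless obstruent between vowels /u/ and /a/, so it voices to [v]. /f/ is a voiceless obstruent between vowels /u/ and /a/, so it voices to [v]. /kufaxufaadbuig/ → kuvaxuvaadbuig.
Rule 5 (final e-epenthesis): the form ends in the consonant /g/, so [e] is inserted word-finally. /kuvaxuvaadbuig/ → kuvaxuvaadbuige.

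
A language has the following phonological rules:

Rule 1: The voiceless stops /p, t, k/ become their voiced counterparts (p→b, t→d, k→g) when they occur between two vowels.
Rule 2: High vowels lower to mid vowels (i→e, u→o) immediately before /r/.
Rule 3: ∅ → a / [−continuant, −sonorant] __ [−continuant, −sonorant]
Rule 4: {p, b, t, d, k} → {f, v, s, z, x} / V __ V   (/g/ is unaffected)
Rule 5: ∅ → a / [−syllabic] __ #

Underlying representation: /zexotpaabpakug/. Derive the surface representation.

zexosafaavafaguga

Rule 1 (intervocalic voicing): /k/ is a voiceless stop between vowels /a/ and /u/, so it voices to [g]. /zexotpaabpakug/ → zexotpaabpagug.
Rule 2 (pre-rhotic lowering): no segment meets the environment; /zexotpaabpagug/ is unchanged.
Rule 3 (stop-cluster a-epenthesis): /t/ and /p/ form a stop–stop cluster, so [a] is inserted between them. /b/ and /p/ form a stop–stop cluster, so [a] is inserted between them. /zexotpaabpagug/ → zexotapaabapagug.
Rule 4 (intervocalic spirantization): /t/ is a stop between vowels /o/ and /a/, so it spirantizes to the fricative [s]. /p/ is a stop between vowels /a/ and /a/, so it spirantizes to the fricative [f]. /b/ is a stop between vowels /a/ and /a/, so it spirantizes to the fricative [v]. /p/ is a stop between vowels /a/ and /a/, so it spirantizes to the fricative [f]. /zexotapaabapagug/ → zexosafaavafagug.
Rule 5 (final a-epenthesis): the form ends in the consonant /g/, so [a] is inserted word-finally. /zexosafaavafagug/ → zexosafaavafaguga.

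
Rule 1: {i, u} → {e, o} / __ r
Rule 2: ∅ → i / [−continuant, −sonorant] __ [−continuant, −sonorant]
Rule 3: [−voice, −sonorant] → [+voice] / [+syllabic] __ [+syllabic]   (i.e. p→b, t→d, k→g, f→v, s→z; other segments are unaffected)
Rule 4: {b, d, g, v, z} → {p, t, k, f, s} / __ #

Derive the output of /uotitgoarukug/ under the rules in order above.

uodidigoaruguk

Rule 1 (pre-rhotic lowering): no segment meets the environment; /uotitgoarukug/ is unchanged.
Rule 2 (stop-cluster i-epenthesis): /t/ and /g/ form a stop–stop cluster, so [i] is inserted between them. /uotitgoarukug/ → uotitigoarukug.
Rule 3 (intervocalic voicing): /t/ is a voiceless obstruent between vowels /o/ and /i/, so it voices to [d]. /t/ is a voiceless obstruent between vowels /i/ and /i/, so it voices to [d]. /k/ is a voiceless obstruent between vowels /u/ and /u/, so it voices to [g]. /uotitigoarukug/ → uodidigoarugug.
Rule 4 (final devoicing): /g/ is a voiced obstruent in word-final position, so it devoices to [k]. /uodidigoarugug/ → uodidigoaruguk.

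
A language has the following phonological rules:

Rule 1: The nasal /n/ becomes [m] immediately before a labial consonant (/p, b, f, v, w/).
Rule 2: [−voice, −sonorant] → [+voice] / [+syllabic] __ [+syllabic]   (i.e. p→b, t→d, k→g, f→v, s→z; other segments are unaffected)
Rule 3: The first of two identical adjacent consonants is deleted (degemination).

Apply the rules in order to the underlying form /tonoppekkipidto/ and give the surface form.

Rule 1 (nasal place assimilation): no segment meets the environment; /tonoppekkipidto/ is unchanged.
Rule 2 (intervocalic voicing): /p/ is a voiceless obstruent between vowels /i/ and /i/, so it voices to [b]. /tonoppekkipidto/ → tonoppekkibidto.
Rule 3 (degemination): /pp/ is a geminate; the first /p/ deletes. /kk/ is a geminate; the first /k/ deletes. /tonoppekkibidto/ → tonopekibidto.

tonopekibidto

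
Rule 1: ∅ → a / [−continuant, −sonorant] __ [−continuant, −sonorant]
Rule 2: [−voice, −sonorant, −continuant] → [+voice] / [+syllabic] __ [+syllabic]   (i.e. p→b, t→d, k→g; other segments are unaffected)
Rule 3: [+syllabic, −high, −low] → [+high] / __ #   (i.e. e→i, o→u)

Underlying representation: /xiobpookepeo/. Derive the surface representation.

Rule 1 (stop-cluster a-epenthesis): /b/ and /p/ form a stop–stop cluster, so [a] is inserted between them. /xiobpookepeo/ → xiobapookepeo.
Rule 2 (intervocalic voicing): /p/ is a voiceless stop between vowels /a/ and /o/, so it voices to [b]. /k/ is a voiceless stop between vowels /o/ and /e/, so it voices to [g]. /p/ is a voiceless stop between vowels /e/ and /e/, so it voices to [b]. /xiobapookepeo/ → xiobaboogebeo.
Rule 3 (final vowel raising): /o/ is a mid vowel in word-final position, so it raises to [u]. /xiobaboogebeo/ → xiobaboogebeu.

xiobaboogebeu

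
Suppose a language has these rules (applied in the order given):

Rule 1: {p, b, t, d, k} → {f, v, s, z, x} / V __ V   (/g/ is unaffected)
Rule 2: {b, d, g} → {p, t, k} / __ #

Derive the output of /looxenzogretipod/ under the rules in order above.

Rule 1 (intervocalic spirantization): /t/ is a stop between vowels /e/ and /i/, so it spirantizes to the fricative [s]. /p/ is a stop between vowels /i/ and /o/, so it spirantizes to the fricative [f]. /looxenzogretipod/ → looxenzogresifod.
Rule 2 (final devoicing): /d/ is a voiced stop in word-final position, so it devoices to [t]. /looxenzogresifod/ → looxenzogresifot.

looxenzogresifot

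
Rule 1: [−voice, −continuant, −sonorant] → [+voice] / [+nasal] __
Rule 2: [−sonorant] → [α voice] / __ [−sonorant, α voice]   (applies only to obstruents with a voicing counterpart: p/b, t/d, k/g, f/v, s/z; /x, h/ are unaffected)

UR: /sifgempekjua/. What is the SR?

sivgembekjua

Rule 1 (post-nasal voicing): /p/ is a voiceless stop immediately after the nasal /m/, so it voices to [b]. /sifgempekjua/ → sifgembekjua.
Rule 2 (regressive voicing assimilation): /f/ precedes the voiced obstruent /g/, so it voices to [v] by assimilation. /sifgembekjua/ → sivgembekjua.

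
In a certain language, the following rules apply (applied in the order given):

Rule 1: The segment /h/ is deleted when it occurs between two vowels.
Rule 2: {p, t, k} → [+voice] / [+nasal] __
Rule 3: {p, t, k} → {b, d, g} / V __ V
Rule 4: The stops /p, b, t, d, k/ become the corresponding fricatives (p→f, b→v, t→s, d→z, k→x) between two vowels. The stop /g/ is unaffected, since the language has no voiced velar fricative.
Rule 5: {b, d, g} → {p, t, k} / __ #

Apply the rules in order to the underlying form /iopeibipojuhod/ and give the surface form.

ioveivivojuot

Rule 1 (intervocalic h-deletion): /h/ occurs between vowels /u/ and /o/, so it deletes. /iopeibipojuhod/ → iopeibipojuod.
Rule 2 (post-nasal voicing): no segment meets the environment; /iopeibipojuod/ is unchanged.
Rule 3 (intervocalic voicing): /p/ is a voiceless stop between vowels /o/ and /e/, so it voices to [b]. /p/ is a voiceless stop between vowels /i/ and /o/, so it voices to [b]. /iopeibipojuod/ → iobeibibojuod.
Rule 4 (intervocalic spirantization): /b/ is a stop between vowels /o/ and /e/, so it spirantizes to the fricative [v]. /b/ is a stop between vowels /i/ and /i/, so it spirantizes to the fricative [v]. /b/ is a stop between vowels /i/ and /o/, so it spirantizes to the fricative [v]. /iobeibibojuod/ → ioveivivojuod.
Rule 5 (final devoicing): /d/ is a voiced stop in word-final position, so it devoices to [t]. /ioveivivojuod/ → ioveivivojuot.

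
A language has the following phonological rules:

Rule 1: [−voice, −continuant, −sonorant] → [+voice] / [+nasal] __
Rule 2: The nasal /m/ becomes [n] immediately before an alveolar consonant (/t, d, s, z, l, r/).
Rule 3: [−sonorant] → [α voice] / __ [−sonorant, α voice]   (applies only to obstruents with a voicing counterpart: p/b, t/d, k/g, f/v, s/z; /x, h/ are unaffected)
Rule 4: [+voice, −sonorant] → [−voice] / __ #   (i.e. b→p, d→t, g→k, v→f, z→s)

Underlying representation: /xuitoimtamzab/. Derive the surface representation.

xuitoindanzap

Rule 1 (post-nasal voicing): /t/ is a voiceless stop immediately after the nasal /m/, so it voices to [d]. /xuitoimtamzab/ → xuitoimdamzab.
Rule 2 (nasal place assimilation): /m/ precedes the alveolar consonant /d/, so it assimilates in place to [n]. /m/ precedes the alveolar consonant /z/, so it assimilates in place to [n]. /xuitoimdamzab/ → xuitoindanzab.
Rule 3 (regressive voicing assimilation): no segment meets the environment; /xuitoindanzab/ is unchanged.
Rule 4 (final devoicing): /b/ is a voiced obstruent in word-final position, so it devoices to [p]. /xuitoindanzab/ → xuitoindanzap.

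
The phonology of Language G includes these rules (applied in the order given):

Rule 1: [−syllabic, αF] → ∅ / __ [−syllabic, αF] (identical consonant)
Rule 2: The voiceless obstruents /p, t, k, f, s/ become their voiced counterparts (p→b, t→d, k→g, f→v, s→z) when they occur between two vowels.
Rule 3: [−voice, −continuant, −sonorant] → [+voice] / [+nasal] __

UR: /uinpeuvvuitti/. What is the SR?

Rule 1 (degemination): /vv/ is a geminate; the first /v/ deletes. /tt/ is a geminate; the first /t/ deletes. /uinpeuvvuitti/ → uinpeuvuiti.
Rule 2 (intervocalic voicing): /t/ is a voiceless obstruent between vowels /i/ and /i/, so it voices to [d]. /uinpeuvuiti/ → uinpeuvuidi.
Rule 3 (post-nasal voicing): /p/ is a voiceless stop immediately after the nasal /n/, so it voices to [b]. /uinpeuvuidi/ → uinbeuvuidi.

uinbeuvuidi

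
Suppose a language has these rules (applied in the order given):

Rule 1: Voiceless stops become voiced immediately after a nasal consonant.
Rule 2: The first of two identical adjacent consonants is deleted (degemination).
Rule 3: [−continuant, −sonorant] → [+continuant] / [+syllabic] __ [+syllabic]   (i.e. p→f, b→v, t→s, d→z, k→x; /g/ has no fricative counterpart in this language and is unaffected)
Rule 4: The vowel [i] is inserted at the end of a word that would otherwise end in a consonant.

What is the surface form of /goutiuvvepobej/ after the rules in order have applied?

Rule 1 (post-nasal voicing): no segment meets the environment; /goutiuvvepobej/ is unchanged.
Rule 2 (degemination): /vv/ is a geminate; the first /v/ deletes. /goutiuvvepobej/ → goutiuvepobej.
Rule 3 (intervocalic spirantization): /t/ is a stop between vowels /u/ and /i/, so it spirantizes to the fricative [s]. /p/ is a stop between vowels /e/ and /o/, so it spirantizes to the fricative [f]. /b/ is a stop between vowels /o/ and /e/, so it spirantizes to the fricative [v]. /goutiuvepobej/ → gousiuvefovej.
Rule 4 (final i-epenthesis): the form ends in the consonant /j/, so [i] is inserted word-finally. /gousiuvefovej/ → gousiuvefoveji.

gousiuvefoveji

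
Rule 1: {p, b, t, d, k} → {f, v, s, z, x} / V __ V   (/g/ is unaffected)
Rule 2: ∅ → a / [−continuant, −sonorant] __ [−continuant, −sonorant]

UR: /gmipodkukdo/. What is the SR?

gmifodakukado

Rule 1 (intervocalic spirantization): /p/ is a stop between vowels /i/ and /o/, so it spirantizes to the fricative [f]. /gmipodkukdo/ → gmifodkukdo.
Rule 2 (stop-cluster a-epenthesis): /d/ and /k/ form a stop–stop cluster, so [a] is inserted between them. /k/ and /d/ form a stop–stop cluster, so [a] is inserted between them. /gmifodkukdo/ → gmifodakukado.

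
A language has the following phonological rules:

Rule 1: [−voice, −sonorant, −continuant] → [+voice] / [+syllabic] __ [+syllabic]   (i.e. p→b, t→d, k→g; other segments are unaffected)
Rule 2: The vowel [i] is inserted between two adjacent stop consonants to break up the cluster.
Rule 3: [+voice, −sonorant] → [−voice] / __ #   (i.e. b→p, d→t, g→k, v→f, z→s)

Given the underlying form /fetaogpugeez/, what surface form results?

Rule 1 (intervocalic voicing): /t/ is a voiceless stop between vowels /e/ and /a/, so it voices to [d]. /fetaogpugeez/ → fedaogpugeez.
Rule 2 (stop-cluster i-epenthesis): /g/ and /p/ form a stop–stop cluster, so [i] is inserted between them. /fedaogpugeez/ → fedaogipugeez.
Rule 3 (final devoicing): /z/ is a voiced obstruent in word-final position, so it devoices to [s]. /fedaogipugeez/ → fedaogipugees.

fedaogipugees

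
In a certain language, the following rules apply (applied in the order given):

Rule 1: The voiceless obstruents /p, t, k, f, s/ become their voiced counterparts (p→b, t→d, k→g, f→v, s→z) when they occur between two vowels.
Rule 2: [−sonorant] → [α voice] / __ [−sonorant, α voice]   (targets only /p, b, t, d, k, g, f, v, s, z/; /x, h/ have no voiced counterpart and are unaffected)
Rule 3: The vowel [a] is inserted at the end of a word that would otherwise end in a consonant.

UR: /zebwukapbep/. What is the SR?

Rule 1 (intervocalic voicing): /k/ is a voiceless obstruent between vowels /u/ and /a/, so it voices to [g]. /zebwukapbep/ → zebwugapbep.
Rule 2 (regressive voicing assimilation): /p/ precedes the voiced obstruent /b/, so it voices to [b] by assimilation. /zebwugapbep/ → zebwugabbep.
Rule 3 (final a-epenthesis): the form ends in the consonant /p/, so [a] is inserted word-finally. /zebwugabbep/ → zebwugabbepa.

zebwugabbepa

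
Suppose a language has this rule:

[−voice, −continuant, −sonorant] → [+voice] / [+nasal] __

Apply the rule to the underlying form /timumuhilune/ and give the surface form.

timumuhilune

No segment of /timumuhilune/ meets the structural description of the rule, so the form surfaces unchanged.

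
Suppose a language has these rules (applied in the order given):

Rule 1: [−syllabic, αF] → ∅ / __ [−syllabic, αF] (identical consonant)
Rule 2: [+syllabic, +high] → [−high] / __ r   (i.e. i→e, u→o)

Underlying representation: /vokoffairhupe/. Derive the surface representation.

Rule 1 (degemination): /ff/ is a geminate; the first /f/ deletes. /vokoffairhupe/ → vokofairhupe.
Rule 2 (pre-rhotic lowering): /i/ is a high vowel immediately before /r/, so it lowers to [e]. /vokofairhupe/ → vokofaerhupe.

vokofaerhupe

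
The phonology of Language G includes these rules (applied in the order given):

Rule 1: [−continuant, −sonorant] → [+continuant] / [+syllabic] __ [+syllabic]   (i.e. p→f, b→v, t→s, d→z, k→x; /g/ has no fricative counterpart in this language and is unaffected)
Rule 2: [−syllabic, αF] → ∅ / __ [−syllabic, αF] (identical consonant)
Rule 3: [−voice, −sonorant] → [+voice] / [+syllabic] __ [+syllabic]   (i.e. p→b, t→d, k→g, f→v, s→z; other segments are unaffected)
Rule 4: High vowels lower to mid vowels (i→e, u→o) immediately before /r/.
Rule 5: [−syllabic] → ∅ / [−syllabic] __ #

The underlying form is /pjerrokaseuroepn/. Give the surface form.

pjeroxazeoroep

Rule 1 (intervocalic spirantization): /k/ is a stop between vowels /o/ and /a/, so it spirantizes to the fricative [x]. /pjerrokaseuroepn/ → pjerroxaseuroepn.
Rule 2 (degemination): /rr/ is a geminate; the first /r/ deletes. /pjerroxaseuroepn/ → pjeroxaseuroepn.
Rule 3 (intervocalic voicing): /s/ is a voiceless obstruent between vowels /a/ and /e/, so it voices to [z]. /pjeroxaseuroepn/ → pjeroxazeuroepn.
Rule 4 (pre-rhotic lowering): /u/ is a high vowel immediately before /r/, so it lowers to [o]. /pjeroxazeuroepn/ → pjeroxazeoroepn.
Rule 5 (final cluster simplification): /n/ is the second consonant of a word-final cluster /pn/, so it deletes. /pjeroxazeoroepn/ → pjeroxazeoroep.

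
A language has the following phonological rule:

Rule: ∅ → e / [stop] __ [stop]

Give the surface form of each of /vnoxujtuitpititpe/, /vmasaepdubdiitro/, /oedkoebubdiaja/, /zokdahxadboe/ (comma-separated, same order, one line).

vnoxujtuitepititepe, vmasaepedubediitro, oedekoebubediaja, zokedahxadeboe

/vnoxujtuitpititpe/: /t/ and /p/ form a stop–stop cluster, so [e] is inserted between them. /t/ and /p/ form a stop–stop cluster, so [e] is inserted between them. → [vnoxujtuitepititepe].
/vmasaepdubdiitro/: /p/ and /d/ form a stop–stop cluster, so [e] is inserted between them. /b/ and /d/ form a stop–stop cluster, so [e] is inserted between them. → [vmasaepedubediitro].
/oedkoebubdiaja/: /d/ and /k/ form a stop–stop cluster, so [e] is inserted between them. /b/ and /d/ form a stop–stop cluster, so [e] is inserted between them. → [oedekoebubediaja].
/zokdahxadboe/: /k/ and /d/ form a stop–stop cluster, so [e] is inserted between them. /d/ and /b/ form a stop–stop cluster, so [e] is inserted between them. → [zokedahxadeboe].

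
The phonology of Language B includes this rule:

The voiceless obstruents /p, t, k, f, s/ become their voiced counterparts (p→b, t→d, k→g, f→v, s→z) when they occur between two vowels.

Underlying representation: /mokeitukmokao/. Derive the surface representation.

Scanning /mokeitukmokao/: /k/ is a voiceless obstruent between vowels /o/ and /e/, so it voices to [g]; /t/ is a voiceless obstruent between vowels /i/ and /u/, so it voices to [d]; /k/ at position 8 is not in the conditioning environment; /k/ is a voiceless obstruent between vowels /o/ and /a/, so it voices to [g].
Result: [mogeidukmogao].

mogeidukmogao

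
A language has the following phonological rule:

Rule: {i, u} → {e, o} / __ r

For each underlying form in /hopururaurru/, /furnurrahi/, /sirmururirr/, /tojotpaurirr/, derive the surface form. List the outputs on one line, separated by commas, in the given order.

hopororaorru, fornorrahi, sermororerr, tojotpaorerr

/hopururaurru/: /u/ is a high vowel immediately before /r/, so it lowers to [o]. /u/ is a high vowel immediately before /r/, so it lowers to [o]. /u/ is a high vowel immediately before /r/, so it lowers to [o]. → [hopororaorru].
/furnurrahi/: /u/ is a high vowel immediately before /r/, so it lowers to [o]. /u/ is a high vowel immediately before /r/, so it lowers to [o]. → [fornorrahi].
/sirmururirr/: /i/ is a high vowel immediately before /r/, so it lowers to [e]. /u/ is a high vowel immediately before /r/, so it lowers to [o]. /u/ is a high vowel immediately before /r/, so it lowers to [o]. /i/ is a high vowel immediately before /r/, so it lowers to [e]. → [sermororerr].
/tojotpaurirr/: /u/ is a high vowel immediately before /r/, so it lowers to [o]. /i/ is a high vowel immediately before /r/, so it lowers to [e]. → [tojotpaorerr].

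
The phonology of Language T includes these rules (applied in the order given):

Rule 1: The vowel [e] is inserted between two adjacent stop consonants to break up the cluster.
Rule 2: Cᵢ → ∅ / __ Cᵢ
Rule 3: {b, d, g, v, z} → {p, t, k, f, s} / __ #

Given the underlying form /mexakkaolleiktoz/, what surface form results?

Rule 1 (stop-cluster e-epenthesis): /k/ and /k/ form a stop–stop cluster, so [e] is inserted between them. /k/ and /t/ form a stop–stop cluster, so [e] is inserted between them. /mexakkaolleiktoz/ → mexakekaolleiketoz.
Rule 2 (degemination): /ll/ is a geminate; the first /l/ deletes. /mexakekaolleiketoz/ → mexakekaoleiketoz.
Rule 3 (final devoicing): /z/ is a voiced obstruent in word-final position, so it devoices to [s]. /mexakekaoleiketoz/ → mexakekaoleiketos.

mexakekaoleiketos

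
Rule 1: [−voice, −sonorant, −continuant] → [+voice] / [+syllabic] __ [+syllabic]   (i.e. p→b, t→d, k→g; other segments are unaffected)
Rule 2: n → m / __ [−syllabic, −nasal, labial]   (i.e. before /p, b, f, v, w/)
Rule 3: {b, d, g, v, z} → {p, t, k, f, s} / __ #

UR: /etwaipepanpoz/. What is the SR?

Rule 1 (intervocalic voicing): /p/ is a voiceless stop between vowels /i/ and /e/, so it voices to [b]. /p/ is a voiceless stop between vowels /e/ and /a/, so it voices to [b]. /etwaipepanpoz/ → etwaibebanpoz.
Rule 2 (nasal place assimilation): /n/ precedes the labial consonant /p/, so it assimilates in place to [m]. /etwaibebanpoz/ → etwaibebampoz.
Rule 3 (final devoicing): /z/ is a voiced obstruent in word-final position, so it devoices to [s]. /etwaibebampoz/ → etwaibebampos.

etwaibebampos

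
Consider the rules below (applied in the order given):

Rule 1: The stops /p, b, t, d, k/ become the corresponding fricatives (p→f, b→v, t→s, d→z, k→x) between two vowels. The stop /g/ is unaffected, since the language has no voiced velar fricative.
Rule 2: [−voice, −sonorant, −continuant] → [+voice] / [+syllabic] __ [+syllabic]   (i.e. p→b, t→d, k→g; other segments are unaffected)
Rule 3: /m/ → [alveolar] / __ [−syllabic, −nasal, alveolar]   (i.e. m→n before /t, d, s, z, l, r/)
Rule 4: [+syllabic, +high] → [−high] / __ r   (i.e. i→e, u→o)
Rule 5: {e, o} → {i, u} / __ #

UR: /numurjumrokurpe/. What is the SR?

numorjunroxorpi

Rule 1 (intervocalic spirantization): /k/ is a stop between vowels /o/ and /u/, so it spirantizes to the fricative [x]. /numurjumrokurpe/ → numurjumroxurpe.
Rule 2 (intervocalic voicing): no segment meets the environment; /numurjumroxurpe/ is unchanged.
Rule 3 (nasal place assimilation): /m/ precedes the alveolar consonant /r/, so it assimilates in place to [n]. /numurjumroxurpe/ → numurjunroxurpe.
Rule 4 (pre-rhotic lowering): /u/ is a high vowel immediately before /r/, so it lowers to [o]. /u/ is a high vowel immediately before /r/, so it lowers to [o]. /numurjunroxurpe/ → numorjunroxorpe.
Rule 5 (final vowel raising): /e/ is a mid vowel in word-final position, so it raises to [i]. /numorjunroxorpe/ → numorjunroxorpi.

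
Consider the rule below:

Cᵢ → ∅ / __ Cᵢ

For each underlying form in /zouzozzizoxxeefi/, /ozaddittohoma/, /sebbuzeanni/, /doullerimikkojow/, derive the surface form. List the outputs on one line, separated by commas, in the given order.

zouzozizoxeefi, ozaditohoma, sebuzeani, doulerimikojow

/zouzozzizoxxeefi/: /zz/ is a geminate; the first /z/ deletes. /xx/ is a geminate; the first /x/ deletes. → [zouzozizoxeefi].
/ozaddittohoma/: /dd/ is a geminate; the first /d/ deletes. /tt/ is a geminate; the first /t/ deletes. → [ozaditohoma].
/sebbuzeanni/: /bb/ is a geminate; the first /b/ deletes. /nn/ is a geminate; the first /n/ deletes. → [sebuzeani].
/doullerimikkojow/: /ll/ is a geminate; the first /l/ deletes. /kk/ is a geminate; the first /k/ deletes. → [doulerimikojow].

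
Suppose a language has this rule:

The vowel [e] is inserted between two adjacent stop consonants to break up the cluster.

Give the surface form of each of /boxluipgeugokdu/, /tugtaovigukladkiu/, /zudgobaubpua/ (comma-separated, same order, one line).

boxluipegeugokedu, tugetaovigukladekiu, zudegobaubepua

/boxluipgeugokdu/: /p/ and /g/ form a stop–stop cluster, so [e] is inserted between them. /k/ and /d/ form a stop–stop cluster, so [e] is inserted between them. → [boxluipegeugokedu].
/tugtaovigukladkiu/: /g/ and /t/ form a stop–stop cluster, so [e] is inserted between them. /d/ and /k/ form a stop–stop cluster, so [e] is inserted between them. → [tugetaovigukladekiu].
/zudgobaubpua/: /d/ and /g/ form a stop–stop cluster, so [e] is inserted between them. /b/ and /p/ form a stop–stop cluster, so [e] is inserted between them. → [zudegobaubepua].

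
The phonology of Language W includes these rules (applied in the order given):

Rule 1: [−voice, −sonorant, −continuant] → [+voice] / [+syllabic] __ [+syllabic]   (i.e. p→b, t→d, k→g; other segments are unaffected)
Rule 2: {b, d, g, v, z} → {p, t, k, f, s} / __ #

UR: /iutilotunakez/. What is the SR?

Rule 1 (intervocalic voicing): /t/ is a voiceless stop between vowels /u/ and /i/, so it voices to [d]. /t/ is a voiceless stop between vowels /o/ and /u/, so it voices to [d]. /k/ is a voiceless stop between vowels /a/ and /e/, so it voices to [g]. /iutilotunakez/ → iudilodunagez.
Rule 2 (final devoicing): /z/ is a voiced obstruent in word-final position, so it devoices to [s]. /iudilodunagez/ → iudilodunages.

iudilodunages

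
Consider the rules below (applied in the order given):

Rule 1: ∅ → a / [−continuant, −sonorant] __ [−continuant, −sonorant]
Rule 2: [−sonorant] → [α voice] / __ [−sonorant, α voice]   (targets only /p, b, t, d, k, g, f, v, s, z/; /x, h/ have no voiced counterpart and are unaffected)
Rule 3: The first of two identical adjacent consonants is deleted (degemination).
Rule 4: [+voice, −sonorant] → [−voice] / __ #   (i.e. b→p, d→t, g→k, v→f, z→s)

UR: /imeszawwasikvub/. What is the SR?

imezawasigvup

Rule 1 (stop-cluster a-epenthesis): no segment meets the environment; /imeszawwasikvub/ is unchanged.
Rule 2 (regressive voicing assimilation): /s/ precedes the voiced obstruent /z/, so it voices to [z] by assimilation. /k/ precedes the voiced obstruent /v/, so it voices to [g] by assimilation. /imeszawwasikvub/ → imezzawwasigvub.
Rule 3 (degemination): /zz/ is a geminate; the first /z/ deletes. /ww/ is a geminate; the first /w/ deletes. /imezzawwasigvub/ → imezawasigvub.
Rule 4 (final devoicing): /b/ is a voiced obstruent in word-final position, so it devoices to [p]. /imezawasigvub/ → imezawasigvup.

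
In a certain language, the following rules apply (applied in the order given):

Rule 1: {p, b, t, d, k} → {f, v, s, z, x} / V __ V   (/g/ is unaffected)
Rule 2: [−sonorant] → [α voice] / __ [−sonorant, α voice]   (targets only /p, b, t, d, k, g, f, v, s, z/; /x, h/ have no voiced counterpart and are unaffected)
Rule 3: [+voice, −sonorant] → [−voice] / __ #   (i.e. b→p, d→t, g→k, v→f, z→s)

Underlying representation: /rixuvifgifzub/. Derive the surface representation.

rixuvivgivzup

Rule 1 (intervocalic spirantization): no segment meets the environment; /rixuvifgifzub/ is unchanged.
Rule 2 (regressive voicing assimilation): /f/ precedes the voiced obstruent /g/, so it voices to [v] by assimilation. /f/ precedes the voiced obstruent /z/, so it voices to [v] by assimilation. /rixuvifgifzub/ → rixuvivgivzub.
Rule 3 (final devoicing): /b/ is a voiced obstruent in word-final position, so it devoices to [p]. /rixuvivgivzub/ → rixuvivgivzup.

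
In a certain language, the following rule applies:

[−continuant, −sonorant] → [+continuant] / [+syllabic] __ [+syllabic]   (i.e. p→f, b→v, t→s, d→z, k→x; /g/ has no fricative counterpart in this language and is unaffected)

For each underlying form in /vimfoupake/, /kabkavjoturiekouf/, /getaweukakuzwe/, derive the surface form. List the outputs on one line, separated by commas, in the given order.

/vimfoupake/: /p/ is a stop between vowels /u/ and /a/, so it spirantizes to the fricative [f]. /k/ is a stop between vowels /a/ and /e/, so it spirantizes to the fricative [x]. → [vimfoufaxe].
/kabkavjoturiekouf/: /t/ is a stop between vowels /o/ and /u/, so it spirantizes to the fricative [s]. /k/ is a stop between vowels /e/ and /o/, so it spirantizes to the fricative [x]. → [kabkavjosuriexouf].
/getaweukakuzwe/: /t/ is a stop between vowels /e/ and /a/, so it spirantizes to the fricative [s]. /k/ is a stop between vowels /u/ and /a/, so it spirantizes to the fricative [x]. /k/ is a stop between vowels /a/ and /u/, so it spirantizes to the fricative [x]. → [gesaweuxaxuzwe].

vimfoufaxe, kabkavjosuriexouf, gesaweuxaxuzwe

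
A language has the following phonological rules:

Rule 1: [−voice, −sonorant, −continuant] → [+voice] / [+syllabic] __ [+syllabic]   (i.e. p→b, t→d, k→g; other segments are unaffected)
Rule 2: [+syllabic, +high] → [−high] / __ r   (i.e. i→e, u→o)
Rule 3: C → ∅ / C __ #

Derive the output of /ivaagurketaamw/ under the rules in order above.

ivaagorkedaam

Rule 1 (intervocalic voicing): /t/ is a voiceless stop between vowels /e/ and /a/, so it voices to [d]. /ivaagurketaamw/ → ivaagurkedaamw.
Rule 2 (pre-rhotic lowering): /u/ is a high vowel immediately before /r/, so it lowers to [o]. /ivaagurkedaamw/ → ivaagorkedaamw.
Rule 3 (final cluster simplification): /w/ is the second consonant of a word-final cluster /mw/, so it deletes. /ivaagorkedaamw/ → ivaagorkedaam.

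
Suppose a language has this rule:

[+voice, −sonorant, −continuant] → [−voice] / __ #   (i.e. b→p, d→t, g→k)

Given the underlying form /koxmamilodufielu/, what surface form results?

koxmamilodufielu

No segment of /koxmamilodufielu/ meets the structural description of the rule, so the form surfaces unchanged.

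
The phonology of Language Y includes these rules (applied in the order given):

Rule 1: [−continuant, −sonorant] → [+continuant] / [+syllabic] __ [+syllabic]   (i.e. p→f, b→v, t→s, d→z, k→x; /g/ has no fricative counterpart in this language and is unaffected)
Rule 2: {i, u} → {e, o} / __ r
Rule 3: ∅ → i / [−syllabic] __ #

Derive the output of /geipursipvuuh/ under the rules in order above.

geiforsipvuuhi

Rule 1 (intervocalic spirantization): /p/ is a stop between vowels /i/ and /u/, so it spirantizes to the fricative [f]. /geipursipvuuh/ → geifursipvuuh.
Rule 2 (pre-rhotic lowering): /u/ is a high vowel immediately before /r/, so it lowers to [o]. /geifursipvuuh/ → geiforsipvuuh.
Rule 3 (final i-epenthesis): the form ends in the consonant /h/, so [i] is inserted word-finally. /geiforsipvuuh/ → geiforsipvuuhi.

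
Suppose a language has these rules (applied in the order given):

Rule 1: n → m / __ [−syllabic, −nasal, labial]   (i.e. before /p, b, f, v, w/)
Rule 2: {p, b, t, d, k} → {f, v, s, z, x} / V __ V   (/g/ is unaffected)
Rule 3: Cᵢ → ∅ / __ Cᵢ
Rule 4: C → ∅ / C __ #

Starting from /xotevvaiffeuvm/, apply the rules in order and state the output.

Rule 1 (nasal place assimilation): no segment meets the environment; /xotevvaiffeuvm/ is unchanged.
Rule 2 (intervocalic spirantization): /t/ is a stop between vowels /o/ and /e/, so it spirantizes to the fricative [s]. /xotevvaiffeuvm/ → xosevvaiffeuvm.
Rule 3 (degemination): /vv/ is a geminate; the first /v/ deletes. /ff/ is a geminate; the first /f/ deletes. /xosevvaiffeuvm/ → xosevaifeuvm.
Rule 4 (final cluster simplification): /m/ is the second consonant of a word-final cluster /vm/, so it deletes. /xosevaifeuvm/ → xosevaifeuv.

xosevaifeuv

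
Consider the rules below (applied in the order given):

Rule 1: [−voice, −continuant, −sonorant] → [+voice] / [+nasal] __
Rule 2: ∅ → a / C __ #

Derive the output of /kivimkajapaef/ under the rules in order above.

kivimgajapaefa

Rule 1 (post-nasal voicing): /k/ is a voiceless stop immediately after the nasal /m/, so it voices to [g]. /kivimkajapaef/ → kivimgajapaef.
Rule 2 (final a-epenthesis): the form ends in the consonant /f/, so [a] is inserted word-finally. /kivimgajapaef/ → kivimgajapaefa.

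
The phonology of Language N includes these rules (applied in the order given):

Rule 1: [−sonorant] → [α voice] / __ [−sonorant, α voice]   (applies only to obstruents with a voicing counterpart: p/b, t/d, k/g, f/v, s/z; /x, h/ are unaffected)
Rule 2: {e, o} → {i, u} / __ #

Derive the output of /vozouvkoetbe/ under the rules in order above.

Rule 1 (regressive voicing assimilation): /v/ precedes the voiceless obstruent /k/, so it devoices to [f] by assimilation. /t/ precedes the voiced obstruent /b/, so it voices to [d] by assimilation. /vozouvkoetbe/ → vozoufkoedbe.
Rule 2 (final vowel raising): /e/ is a mid vowel in word-final position, so it raises to [i]. /vozoufkoedbe/ → vozoufkoedbi.

vozoufkoedbi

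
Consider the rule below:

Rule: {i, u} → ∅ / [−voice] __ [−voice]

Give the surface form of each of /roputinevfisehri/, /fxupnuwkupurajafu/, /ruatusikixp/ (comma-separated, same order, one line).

roptinevfsehri, fxpnuwkpurajafu, ruatskxp

/roputinevfisehri/: /u/ is a high vowel flanked by voiceless consonants /p/ and /t/, so it deletes. /i/ is a high vowel flanked by voiceless consonants /f/ and /s/, so it deletes. → [roptinevfsehri].
/fxupnuwkupurajafu/: /u/ is a high vowel flanked by voiceless consonants /x/ and /p/, so it deletes. /u/ is a high vowel flanked by voiceless consonants /k/ and /p/, so it deletes. → [fxpnuwkpurajafu].
/ruatusikixp/: /u/ is a high vowel flanked by voiceless consonants /t/ and /s/, so it deletes. /i/ is a high vowel flanked by voiceless consonants /s/ and /k/, so it deletes. /i/ is a high vowel flanked by voiceless consonants /k/ and /x/, so it deletes. → [ruatskxp].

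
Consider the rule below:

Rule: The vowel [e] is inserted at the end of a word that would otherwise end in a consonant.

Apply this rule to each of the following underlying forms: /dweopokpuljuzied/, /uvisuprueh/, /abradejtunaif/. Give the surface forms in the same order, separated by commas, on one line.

/dweopokpuljuzied/: the form ends in the consonant /d/, so [e] is inserted word-finally. → [dweopokpuljuziede].
/uvisuprueh/: the form ends in the consonant /h/, so [e] is inserted word-finally. → [uvisupruehe].
/abradejtunaif/: the form ends in the consonant /f/, so [e] is inserted word-finally. → [abradejtunaife].

dweopokpuljuziede, uvisupruehe, abradejtunaife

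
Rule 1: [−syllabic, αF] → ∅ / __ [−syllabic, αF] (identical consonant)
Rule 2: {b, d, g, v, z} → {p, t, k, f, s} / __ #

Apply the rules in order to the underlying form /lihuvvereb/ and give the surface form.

Rule 1 (degemination): /vv/ is a geminate; the first /v/ deletes. /lihuvvereb/ → lihuvereb.
Rule 2 (final devoicing): /b/ is a voiced obstruent in word-final position, so it devoices to [p]. /lihuvereb/ → lihuverep.

lihuverep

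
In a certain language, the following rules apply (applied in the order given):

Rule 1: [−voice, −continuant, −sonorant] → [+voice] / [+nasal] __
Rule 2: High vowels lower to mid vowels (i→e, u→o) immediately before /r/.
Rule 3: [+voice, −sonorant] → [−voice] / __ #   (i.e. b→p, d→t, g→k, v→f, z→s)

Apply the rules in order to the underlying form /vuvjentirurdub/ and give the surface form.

Rule 1 (post-nasal voicing): /t/ is a voiceless stop immediately after the nasal /n/, so it voices to [d]. /vuvjentirurdub/ → vuvjendirurdub.
Rule 2 (pre-rhotic lowering): /i/ is a high vowel immediately before /r/, so it lowers to [e]. /u/ is a high vowel immediately before /r/, so it lowers to [o]. /vuvjendirurdub/ → vuvjenderordub.
Rule 3 (final devoicing): /b/ is a voiced obstruent in word-final position, so it devoices to [p]. /vuvjenderordub/ → vuvjenderordup.

vuvjenderordup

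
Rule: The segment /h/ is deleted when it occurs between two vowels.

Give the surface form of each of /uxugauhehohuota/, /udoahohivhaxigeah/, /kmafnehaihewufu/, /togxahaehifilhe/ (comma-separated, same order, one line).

/uxugauhehohuota/: /h/ occurs between vowels /u/ and /e/, so it deletes. /h/ occurs between vowels /e/ and /o/, so it deletes. /h/ occurs between vowels /o/ and /u/, so it deletes. → [uxugaueouota].
/udoahohivhaxigeah/: /h/ occurs between vowels /a/ and /o/, so it deletes. /h/ occurs between vowels /o/ and /i/, so it deletes. → [udoaoivhaxigeah].
/kmafnehaihewufu/: /h/ occurs between vowels /e/ and /a/, so it deletes. /h/ occurs between vowels /i/ and /e/, so it deletes. → [kmafneaiewufu].
/togxahaehifilhe/: /h/ occurs between vowels /a/ and /a/, so it deletes. /h/ occurs between vowels /e/ and /i/, so it deletes. → [togxaaeifilhe].

uxugaueouota, udoaoivhaxigeah, kmafneaiewufu, togxaaeifilhe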